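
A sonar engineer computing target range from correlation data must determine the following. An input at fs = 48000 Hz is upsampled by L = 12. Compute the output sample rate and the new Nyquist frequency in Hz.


Step 1 — output sample rate after interpolation by L:
fs_out = L * fs_in = 12 * 48000 = 576000 Hz

Step 2 — Nyquist frequency of the output stream:
f_Nyq = fs_out / 2 = 576000 / 2 = 288000.0 Hz

fs_out = 576000 Hz; f_Nyquist = 288000.0 Hz


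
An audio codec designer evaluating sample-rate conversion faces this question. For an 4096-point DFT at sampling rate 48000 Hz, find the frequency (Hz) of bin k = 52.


Frequency of DFT bin k:
f_k = k * fs / N
    = 52 * 48000 / 4096
    = 2496000 / 4096
    = 609.375 Hz

609.375 Hz


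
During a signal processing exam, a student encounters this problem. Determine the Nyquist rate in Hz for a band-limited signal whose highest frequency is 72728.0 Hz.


The Nyquist rate is twice the maximum frequency component.
fs_min = 2 * fmax
      = 2 * 72728.0
      = 145456.0 Hz

145456.0


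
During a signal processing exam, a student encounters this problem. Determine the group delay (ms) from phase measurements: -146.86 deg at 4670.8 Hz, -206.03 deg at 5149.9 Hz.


Group delay from phase difference:
tau = -d(phi)/d(omega)
d(phi) = -59.17 deg = -1.032711 rad
d(omega) = 2*pi*(5149.9 - 4670.8) = 3010.2741 rad/s
tau = -(-1.032711) / 3010.2741
    = 0.3431 ms

0.3431 ms


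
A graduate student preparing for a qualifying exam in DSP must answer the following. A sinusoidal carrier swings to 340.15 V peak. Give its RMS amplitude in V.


RMS voltage for a sinusoidal waveform:
V_rms = V_peak / sqrt(2)
      = 340.15 / 1.414214
      = 240.522 V

240.522 V


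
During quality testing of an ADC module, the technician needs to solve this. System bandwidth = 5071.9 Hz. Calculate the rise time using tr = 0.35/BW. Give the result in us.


Rise time from bandwidth relationship:
tr = 0.35 / BW
   = 0.35 / 5071.9
   = 6.900766971e-05 s
   = 69.0077 us

69.0077 us


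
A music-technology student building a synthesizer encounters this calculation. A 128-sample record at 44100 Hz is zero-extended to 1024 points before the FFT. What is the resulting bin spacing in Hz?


Frequency resolution after zero-padding:
N_padded = 128 * 8 = 1024
df = fs / N_padded
   = 44100 / 1024
   = 43.0664 Hz

43.0664 Hz


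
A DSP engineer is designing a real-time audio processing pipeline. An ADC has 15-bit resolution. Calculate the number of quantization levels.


Number of quantization levels = 2^N
= 2^15
= 32768

32768


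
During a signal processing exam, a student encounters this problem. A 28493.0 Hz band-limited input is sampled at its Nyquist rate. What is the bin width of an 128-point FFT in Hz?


Step 1 — Nyquist sampling rate:
fs = 2 * fmax = 2 * 28493.0 = 56986.0 Hz

Step 2 — DFT bin spacing:
df = fs / N = 56986.0 / 128 = 445.2031 Hz

445.2031 Hz


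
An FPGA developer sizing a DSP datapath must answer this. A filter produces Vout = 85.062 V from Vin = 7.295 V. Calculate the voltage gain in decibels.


Voltage gain in dB:
G = 20 * log10(Vout / Vin)
  = 20 * log10(85.062 / 7.295)
  = 20 * log10(11.660315)
  = 20 * 1.06671
  = 21.33 dB

21.33 dB


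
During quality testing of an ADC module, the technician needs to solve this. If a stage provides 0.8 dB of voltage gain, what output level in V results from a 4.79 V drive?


Output voltage from dB gain:
V_out = V_in * 10^(gain_dB / 20)
      = 4.79 * 10^(0.8 / 20)
      = 4.79 * 1.096478
      = 5.2521 V

5.2521 V


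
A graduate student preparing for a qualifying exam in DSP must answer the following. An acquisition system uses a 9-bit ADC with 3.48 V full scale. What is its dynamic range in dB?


Dynamic range from full-scale to LSB:
V_min = V_max / 2^bits = 3.48 / 2^9
DR = 20 * log10(V_max / V_min)
   = 20 * log10(2^9)
   = 20 * 9 * log10(2)
   = 54.19 dB

54.19 dB


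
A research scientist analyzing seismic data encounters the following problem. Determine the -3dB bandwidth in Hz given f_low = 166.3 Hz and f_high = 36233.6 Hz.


Bandwidth is the difference of -3dB frequencies:
BW = f_high - f_low
   = 36233.6 - 166.3
   = 36067.3 Hz

36067.3 Hz


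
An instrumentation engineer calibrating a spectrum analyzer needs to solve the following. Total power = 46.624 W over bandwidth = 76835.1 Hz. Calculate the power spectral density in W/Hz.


Power spectral density:
PSD = P / BW
    = 46.624 / 76835.1
    = 0.00060681 W/Hz

0.00060681 W/Hz


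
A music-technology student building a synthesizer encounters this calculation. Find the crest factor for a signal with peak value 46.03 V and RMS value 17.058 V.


Crest factor is the ratio of peak to RMS:
CF = V_peak / V_rms
   = 46.03 / 17.058
   = 2.6984

2.6984


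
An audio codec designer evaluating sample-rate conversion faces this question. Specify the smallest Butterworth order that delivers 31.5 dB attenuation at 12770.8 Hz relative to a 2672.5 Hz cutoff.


Butterworth filter order formula:
n = log10(10^(A/10) - 1) / (2 * log10(f_stop/f_pass))
10^(31.5/10) - 1 = 1411.5375
f_stop/f_pass = 12770.8 / 2672.5 = 4.7786
n = 2.3183 -> ceil = 3

3


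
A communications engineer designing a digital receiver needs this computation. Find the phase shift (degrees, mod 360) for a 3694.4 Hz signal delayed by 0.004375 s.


Phase shift from frequency and time delay:
phi = 360 * f * t_delay
    = 360 * 3694.4 * 0.004375
    = 5818.68 degrees
    mod 360 = 58.68 degrees

58.68 degrees


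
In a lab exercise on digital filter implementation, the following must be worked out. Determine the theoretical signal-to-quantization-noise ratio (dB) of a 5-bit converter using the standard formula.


Theoretical SNR for a full-scale sinusoid:
SNR = 6.02 * N + 1.76
    = 6.02 * 5 + 1.76
    = 30.1 + 1.76
    = 31.86 dB

31.86 dB


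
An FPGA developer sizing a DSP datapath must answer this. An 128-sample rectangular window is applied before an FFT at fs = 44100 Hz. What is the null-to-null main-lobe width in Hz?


Main lobe width for a rectangular window:
Width = 2 * fs / N
      = 2 * 44100 / 128
      = 88200 / 128
      = 689.062 Hz

689.062 Hz


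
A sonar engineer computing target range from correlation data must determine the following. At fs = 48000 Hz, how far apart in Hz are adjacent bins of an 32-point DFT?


DFT frequency resolution:
df = fs / N
   = 48000 / 32
   = 1500.0 Hz

1500.0 Hz


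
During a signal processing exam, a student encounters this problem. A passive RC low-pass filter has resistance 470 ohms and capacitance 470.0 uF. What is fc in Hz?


Cutoff frequency of a first-order RC filter:
fc = 1 / (2 * pi * R * C)
C = 470.0 uF = 0.00047 F
fc = 1 / (2 * pi * 470 * 0.00047)
   = 1 / 1.387955634356
   = 0.720484 Hz

0.720484 Hz


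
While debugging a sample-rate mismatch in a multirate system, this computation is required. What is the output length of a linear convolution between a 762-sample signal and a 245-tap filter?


Linear convolution output length:
L = N + M - 1
  = 762 + 245 - 1
  = 1006 samples

1006


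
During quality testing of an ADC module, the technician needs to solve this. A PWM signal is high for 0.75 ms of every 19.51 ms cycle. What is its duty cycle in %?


Duty cycle as a percentage:
DC = (t_on / T) * 100
   = (0.75 / 19.51) * 100
   = 0.038442 * 100
   = 3.84 %

3.84 %


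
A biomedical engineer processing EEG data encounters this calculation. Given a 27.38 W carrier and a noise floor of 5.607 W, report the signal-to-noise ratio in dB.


SNR in decibels:
SNR = 10 * log10(Ps / Pn)
    = 10 * log10(27.38 / 5.607)
    = 10 * log10(4.8832)
    = 10 * 0.6887
    = 6.89 dB

6.89 dB


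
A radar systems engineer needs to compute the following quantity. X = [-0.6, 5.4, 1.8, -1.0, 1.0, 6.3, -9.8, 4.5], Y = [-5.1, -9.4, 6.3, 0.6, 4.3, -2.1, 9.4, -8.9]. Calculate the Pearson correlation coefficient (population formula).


Pearson correlation coefficient (population):
r = cov(X,Y) / (std(X) * std(Y))
Mean X = 0.95, Mean Y = -0.6125
Cov(X,Y) = -21.675625
Std(X) = 4.789572, Std(Y) = 6.537285
r = -0.6923

-0.6923


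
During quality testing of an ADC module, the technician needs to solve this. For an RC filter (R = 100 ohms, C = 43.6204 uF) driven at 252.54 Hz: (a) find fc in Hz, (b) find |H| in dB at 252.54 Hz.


Step 1 — cutoff frequency:
fc = 1 / (2*pi*R*C)
C = 43.6204 uF = 4.36204e-05 F
fc = 1 / (2*pi*100*4.36204e-05)
   = 36.4864 Hz

Step 2 — magnitude at f = 252.54 Hz:
|H(f)| = 1 / sqrt(1 + (f/fc)^2)
f/fc = 252.54 / 36.4864 = 6.921483
|H| = 1 / sqrt(1 + 47.906927) = 0.142993
|H|_dB = 20*log10(0.142993) = -16.89 dB

fc = 36.4864 Hz; |H(252.54 Hz)| = -16.89 dB


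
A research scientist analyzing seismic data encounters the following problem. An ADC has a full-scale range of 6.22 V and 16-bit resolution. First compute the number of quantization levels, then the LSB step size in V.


Step 1 — number of quantization levels:
L = 2^N = 2^16 = 65536

Step 2 — LSB step size:
delta = Vfs / L
      = 6.22 / 65536
      = 9.491e-05 V

Levels = 65536; step size = 9.491e-05 V


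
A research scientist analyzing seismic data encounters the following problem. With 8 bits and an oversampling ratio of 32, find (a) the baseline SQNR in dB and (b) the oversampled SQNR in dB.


Step 1 — baseline SQNR at Nyquist:
SQNR_base = 6.02*N + 1.76
          = 6.02*8 + 1.76
          = 49.92 dB

Step 2 — oversampling processing gain:
G = 10*log10(OSR) = 10*log10(32) = 15.05 dB

Step 3 — total:
SQNR_total = 49.92 + 15.05 = 64.97 dB

Base SQNR = 49.92 dB; oversampled SQNR = 64.97 dB


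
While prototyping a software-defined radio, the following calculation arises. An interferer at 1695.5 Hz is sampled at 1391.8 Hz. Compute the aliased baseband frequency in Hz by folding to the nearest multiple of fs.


Compute the nearest integer multiple of fs to the signal:
n = round(1695.5 / 1391.8) = 1
f_alias = |1695.5 - 1 * 1391.8|
        = |1695.5 - 1391.8|
        = 303.7 Hz

303.7


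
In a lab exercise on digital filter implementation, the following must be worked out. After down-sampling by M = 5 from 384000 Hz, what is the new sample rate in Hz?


Decimation reduces the sample rate:
fs_out = fs_in / M
       = 384000 / 5
       = 76800.0 Hz

76800.0 Hz


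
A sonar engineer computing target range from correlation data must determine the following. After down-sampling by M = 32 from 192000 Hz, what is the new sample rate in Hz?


Decimation reduces the sample rate:
fs_out = fs_in / M
       = 192000 / 32
       = 6000.0 Hz

6000.0 Hz


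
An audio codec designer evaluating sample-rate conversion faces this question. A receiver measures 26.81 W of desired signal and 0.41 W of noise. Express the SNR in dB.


SNR in decibels:
SNR = 10 * log10(Ps / Pn)
    = 10 * log10(26.81 / 0.41)
    = 10 * log10(65.3902)
    = 10 * 1.8155
    = 18.16 dB

18.16 dB


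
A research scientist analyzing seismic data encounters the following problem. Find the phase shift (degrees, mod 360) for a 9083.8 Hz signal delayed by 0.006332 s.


Phase shift from frequency and time delay:
phi = 360 * f * t_delay
    = 360 * 9083.8 * 0.006332
    = 20706.7 degrees
    mod 360 = 186.7 degrees

186.7 degrees


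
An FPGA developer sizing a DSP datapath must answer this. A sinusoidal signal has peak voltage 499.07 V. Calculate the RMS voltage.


RMS voltage for a sinusoidal waveform:
V_rms = V_peak / sqrt(2)
      = 499.07 / 1.414214
      = 352.896 V

352.896 V


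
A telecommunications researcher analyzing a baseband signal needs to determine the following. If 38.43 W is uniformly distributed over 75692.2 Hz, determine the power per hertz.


Power spectral density:
PSD = P / BW
    = 38.43 / 75692.2
    = 0.00050771 W/Hz

0.00050771 W/Hz


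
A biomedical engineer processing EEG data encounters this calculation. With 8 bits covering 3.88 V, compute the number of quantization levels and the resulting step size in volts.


Step 1 — number of quantization levels:
L = 2^N = 2^8 = 256

Step 2 — LSB step size:
delta = Vfs / L
      = 3.88 / 256
      = 0.01515625 V

Levels = 256; step size = 0.01515625 V


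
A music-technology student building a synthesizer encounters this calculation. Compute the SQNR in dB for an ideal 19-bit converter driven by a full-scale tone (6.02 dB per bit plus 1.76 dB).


Theoretical SNR for a full-scale sinusoid:
SNR = 6.02 * N + 1.76
    = 6.02 * 19 + 1.76
    = 114.38 + 1.76
    = 116.14 dB

116.14 dB


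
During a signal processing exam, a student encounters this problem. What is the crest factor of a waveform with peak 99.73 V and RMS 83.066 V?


Crest factor is the ratio of peak to RMS:
CF = V_peak / V_rms
   = 99.73 / 83.066
   = 1.2006

1.2006


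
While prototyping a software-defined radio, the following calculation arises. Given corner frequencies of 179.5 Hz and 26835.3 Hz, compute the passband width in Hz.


Bandwidth is the difference of -3dB frequencies:
BW = f_high - f_low
   = 26835.3 - 179.5
   = 26655.8 Hz

26655.8 Hz


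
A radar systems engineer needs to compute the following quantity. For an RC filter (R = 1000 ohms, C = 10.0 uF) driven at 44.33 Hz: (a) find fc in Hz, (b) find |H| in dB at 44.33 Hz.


Step 1 — cutoff frequency:
fc = 1 / (2*pi*R*C)
C = 10.0 uF = 1e-05 F
fc = 1 / (2*pi*1000*1e-05)
   = 15.9155 Hz

Step 2 — magnitude at f = 44.33 Hz:
|H(f)| = 1 / sqrt(1 + (f/fc)^2)
f/fc = 44.33 / 15.9155 = 2.785335
|H| = 1 / sqrt(1 + 7.758091) = 0.3379055
|H|_dB = 20*log10(0.3379055) = -9.42 dB

fc = 15.9155 Hz; |H(44.33 Hz)| = -9.42 dB


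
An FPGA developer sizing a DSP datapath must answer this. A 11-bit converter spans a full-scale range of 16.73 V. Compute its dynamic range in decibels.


Dynamic range from full-scale to LSB:
V_min = V_max / 2^bits = 16.73 / 2^11
DR = 20 * log10(V_max / V_min)
   = 20 * log10(2^11)
   = 20 * 11 * log10(2)
   = 66.23 dB

66.23 dB


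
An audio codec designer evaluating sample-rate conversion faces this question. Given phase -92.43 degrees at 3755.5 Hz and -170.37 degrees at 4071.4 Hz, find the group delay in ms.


Group delay from phase difference:
tau = -d(phi)/d(omega)
d(phi) = -77.94 deg = -1.36031 rad
d(omega) = 2*pi*(4071.4 - 3755.5) = 1984.8582 rad/s
tau = -(-1.36031) / 1984.8582
    = 0.6853 ms

0.6853 ms


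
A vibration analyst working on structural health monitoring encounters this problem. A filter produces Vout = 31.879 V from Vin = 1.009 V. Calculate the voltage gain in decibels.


Voltage gain in dB:
G = 20 * log10(Vout / Vin)
  = 20 * log10(31.879 / 1.009)
  = 20 * log10(31.594648)
  = 20 * 1.499614
  = 29.99 dB

29.99 dB


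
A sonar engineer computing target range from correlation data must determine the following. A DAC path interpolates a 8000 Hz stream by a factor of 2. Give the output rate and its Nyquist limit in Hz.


Step 1 — output sample rate after interpolation by L:
fs_out = L * fs_in = 2 * 8000 = 16000 Hz

Step 2 — Nyquist frequency of the output stream:
f_Nyq = fs_out / 2 = 16000 / 2 = 8000.0 Hz

fs_out = 16000 Hz; f_Nyquist = 8000.0 Hz


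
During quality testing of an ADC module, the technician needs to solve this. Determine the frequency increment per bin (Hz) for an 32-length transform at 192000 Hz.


DFT frequency resolution:
df = fs / N
   = 192000 / 32
   = 6000.0 Hz

6000.0 Hz


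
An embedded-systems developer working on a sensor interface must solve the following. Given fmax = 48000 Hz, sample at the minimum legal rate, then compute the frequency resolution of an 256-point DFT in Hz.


Step 1 — Nyquist sampling rate:
fs = 2 * fmax = 2 * 48000 = 96000 Hz

Step 2 — DFT bin spacing:
df = fs / N = 96000 / 256 = 375.0 Hz

375.0 Hz


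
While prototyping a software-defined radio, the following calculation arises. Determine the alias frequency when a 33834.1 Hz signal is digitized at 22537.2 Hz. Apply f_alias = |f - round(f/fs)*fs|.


Compute the nearest integer multiple of fs to the signal:
n = round(33834.1 / 22537.2) = 2
f_alias = |33834.1 - 2 * 22537.2|
        = |33834.1 - 45074.4|
        = 11240.3 Hz

11240.3


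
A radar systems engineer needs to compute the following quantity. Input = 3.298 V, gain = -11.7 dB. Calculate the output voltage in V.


Output voltage from dB gain:
V_out = V_in * 10^(gain_dB / 20)
      = 3.298 * 10^(-11.7 / 20)
      = 3.298 * 0.260016
      = 0.8575 V

0.8575 V


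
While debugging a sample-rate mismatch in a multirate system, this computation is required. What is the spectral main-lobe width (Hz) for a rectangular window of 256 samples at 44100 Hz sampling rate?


Main lobe width for a rectangular window:
Width = 2 * fs / N
      = 2 * 44100 / 256
      = 88200 / 256
      = 344.531 Hz

344.531 Hz


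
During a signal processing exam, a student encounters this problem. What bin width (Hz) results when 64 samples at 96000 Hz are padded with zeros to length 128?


Frequency resolution after zero-padding:
N_padded = 64 * 2 = 128
df = fs / N_padded
   = 96000 / 128
   = 750.0 Hz

750.0 Hz


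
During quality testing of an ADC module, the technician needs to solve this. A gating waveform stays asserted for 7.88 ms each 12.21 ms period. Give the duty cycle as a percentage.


Duty cycle as a percentage:
DC = (t_on / T) * 100
   = (7.88 / 12.21) * 100
   = 0.645373 * 100
   = 64.54 %

64.54 %


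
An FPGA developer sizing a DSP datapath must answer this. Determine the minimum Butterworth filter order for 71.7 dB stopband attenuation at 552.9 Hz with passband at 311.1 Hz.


Butterworth filter order formula:
n = log10(10^(A/10) - 1) / (2 * log10(f_stop/f_pass))
10^(71.7/10) - 1 = 14791082.8817
f_stop/f_pass = 552.9 / 311.1 = 1.7772
n = 14.3546 -> ceil = 15

15


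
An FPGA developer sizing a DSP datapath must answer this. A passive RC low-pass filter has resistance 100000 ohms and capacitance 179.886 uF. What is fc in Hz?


Cutoff frequency of a first-order RC filter:
fc = 1 / (2 * pi * R * C)
C = 179.886 uF = 0.000179886 F
fc = 1 / (2 * pi * 100000 * 0.000179886)
   = 1 / 113.02570721673
   = 0.008848 Hz

0.008848 Hz


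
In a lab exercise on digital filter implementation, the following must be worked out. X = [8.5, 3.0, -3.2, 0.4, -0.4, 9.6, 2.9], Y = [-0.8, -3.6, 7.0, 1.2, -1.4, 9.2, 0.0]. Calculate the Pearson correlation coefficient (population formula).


Pearson correlation coefficient (population):
r = cov(X,Y) / (std(X) * std(Y))
Mean X = 2.9714, Mean Y = 1.6571
Cov(X,Y) = 2.127347
Std(X) = 4.318966, Std(Y) = 4.332883
r = 0.1137

0.1137


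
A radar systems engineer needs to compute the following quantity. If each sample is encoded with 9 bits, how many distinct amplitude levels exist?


Number of quantization levels = 2^N
= 2^9
= 512

512


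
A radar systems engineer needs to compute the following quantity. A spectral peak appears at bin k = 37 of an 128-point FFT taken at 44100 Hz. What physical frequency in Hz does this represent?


Frequency of DFT bin k:
f_k = k * fs / N
    = 37 * 44100 / 128
    = 1631700 / 128
    = 12747.656 Hz

12747.656 Hz


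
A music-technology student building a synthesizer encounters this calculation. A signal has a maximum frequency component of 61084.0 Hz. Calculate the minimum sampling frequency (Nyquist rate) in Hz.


The Nyquist rate is twice the maximum frequency component.
fs_min = 2 * fmax
      = 2 * 61084.0
      = 122168.0 Hz

122168.0


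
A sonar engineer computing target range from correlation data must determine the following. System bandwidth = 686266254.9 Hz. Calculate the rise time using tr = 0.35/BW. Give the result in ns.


Rise time from bandwidth relationship:
tr = 0.35 / BW
   = 0.35 / 686266254.9
   = 5.100061346e-10 s
   = 0.51 ns

0.51 ns


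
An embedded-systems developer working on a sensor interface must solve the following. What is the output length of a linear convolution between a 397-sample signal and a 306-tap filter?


Linear convolution output length:
L = N + M - 1
  = 397 + 306 - 1
  = 702 samples

702


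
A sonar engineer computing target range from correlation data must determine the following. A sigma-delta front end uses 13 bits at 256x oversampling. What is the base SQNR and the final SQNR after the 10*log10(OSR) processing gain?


Step 1 — baseline SQNR at Nyquist:
SQNR_base = 6.02*N + 1.76
          = 6.02*13 + 1.76
          = 80.02 dB

Step 2 — oversampling processing gain:
G = 10*log10(OSR) = 10*log10(256) = 24.08 dB

Step 3 — total:
SQNR_total = 80.02 + 24.08 = 104.1 dB

Base SQNR = 80.02 dB; oversampled SQNR = 104.1 dB


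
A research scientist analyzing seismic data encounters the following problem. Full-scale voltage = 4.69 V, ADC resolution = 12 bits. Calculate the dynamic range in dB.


Dynamic range from full-scale to LSB:
V_min = V_max / 2^bits = 4.69 / 2^12
DR = 20 * log10(V_max / V_min)
   = 20 * log10(2^12)
   = 20 * 12 * log10(2)
   = 72.25 dB

72.25 dB


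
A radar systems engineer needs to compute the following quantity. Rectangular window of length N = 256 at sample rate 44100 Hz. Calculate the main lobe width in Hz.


Main lobe width for a rectangular window:
Width = 2 * fs / N
      = 2 * 44100 / 256
      = 88200 / 256
      = 344.531 Hz

344.531 Hz


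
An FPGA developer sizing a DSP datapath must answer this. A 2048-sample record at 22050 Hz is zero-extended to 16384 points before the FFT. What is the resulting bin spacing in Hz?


Frequency resolution after zero-padding:
N_padded = 2048 * 8 = 16384
df = fs / N_padded
   = 22050 / 16384
   = 1.3458 Hz

1.3458 Hz


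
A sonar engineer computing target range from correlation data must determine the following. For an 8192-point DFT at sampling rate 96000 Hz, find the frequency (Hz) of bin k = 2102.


Frequency of DFT bin k:
f_k = k * fs / N
    = 2102 * 96000 / 8192
    = 201792000 / 8192
    = 24632.812 Hz

24632.812 Hz


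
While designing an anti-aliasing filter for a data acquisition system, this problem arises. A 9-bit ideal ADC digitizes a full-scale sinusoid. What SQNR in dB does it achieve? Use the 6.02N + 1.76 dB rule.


Theoretical SNR for a full-scale sinusoid:
SNR = 6.02 * N + 1.76
    = 6.02 * 9 + 1.76
    = 54.18 + 1.76
    = 55.94 dB

55.94 dB


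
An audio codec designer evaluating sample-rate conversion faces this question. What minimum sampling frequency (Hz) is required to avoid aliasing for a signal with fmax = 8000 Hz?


The Nyquist rate is twice the maximum frequency component.
fs_min = 2 * fmax
      = 2 * 8000
      = 16000 Hz

16000


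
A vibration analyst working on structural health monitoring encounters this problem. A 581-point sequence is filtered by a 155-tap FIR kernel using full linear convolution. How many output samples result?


Linear convolution output length:
L = N + M - 1
  = 581 + 155 - 1
  = 735 samples

735


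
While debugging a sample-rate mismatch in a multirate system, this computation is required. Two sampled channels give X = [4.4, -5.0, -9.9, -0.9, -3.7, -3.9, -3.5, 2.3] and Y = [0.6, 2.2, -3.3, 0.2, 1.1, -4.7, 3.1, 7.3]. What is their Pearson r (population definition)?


Pearson correlation coefficient (population):
r = cov(X,Y) / (std(X) * std(Y))
Mean X = -2.525, Mean Y = 0.8125
Cov(X,Y) = 7.592812
Std(X) = 4.162556, Std(Y) = 3.482972
r = 0.5237

0.5237


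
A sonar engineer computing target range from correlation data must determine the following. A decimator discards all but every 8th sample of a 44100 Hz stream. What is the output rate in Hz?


Decimation reduces the sample rate:
fs_out = fs_in / M
       = 44100 / 8
       = 5512.5 Hz

5512.5 Hz


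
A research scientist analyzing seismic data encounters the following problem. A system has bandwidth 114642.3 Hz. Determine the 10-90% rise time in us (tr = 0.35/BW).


Rise time from bandwidth relationship:
tr = 0.35 / BW
   = 0.35 / 114642.3
   = 3.052974338e-06 s
   = 3.053 us

3.053 us


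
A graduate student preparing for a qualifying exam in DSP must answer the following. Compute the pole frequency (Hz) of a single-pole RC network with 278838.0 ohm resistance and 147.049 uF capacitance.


Cutoff frequency of a first-order RC filter:
fc = 1 / (2 * pi * R * C)
C = 147.049 uF = 0.000147049 F
fc = 1 / (2 * pi * 278838.0 * 0.000147049)
   = 1 / 257.62849877886
   = 0.003882 Hz

0.003882 Hz


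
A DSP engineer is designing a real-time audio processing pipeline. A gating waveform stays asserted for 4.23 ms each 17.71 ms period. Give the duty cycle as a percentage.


Duty cycle as a percentage:
DC = (t_on / T) * 100
   = (4.23 / 17.71) * 100
   = 0.238848 * 100
   = 23.88 %

23.88 %


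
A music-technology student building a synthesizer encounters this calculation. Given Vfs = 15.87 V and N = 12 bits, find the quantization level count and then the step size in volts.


Step 1 — number of quantization levels:
L = 2^N = 2^12 = 4096

Step 2 — LSB step size:
delta = Vfs / L
      = 15.87 / 4096
      = 0.00387451 V

Levels = 4096; step size = 0.00387451 V


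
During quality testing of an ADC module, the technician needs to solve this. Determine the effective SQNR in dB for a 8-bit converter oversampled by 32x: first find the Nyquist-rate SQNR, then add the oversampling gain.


Step 1 — baseline SQNR at Nyquist:
SQNR_base = 6.02*N + 1.76
          = 6.02*8 + 1.76
          = 49.92 dB

Step 2 — oversampling processing gain:
G = 10*log10(OSR) = 10*log10(32) = 15.05 dB

Step 3 — total:
SQNR_total = 49.92 + 15.05 = 64.97 dB

Base SQNR = 49.92 dB; oversampled SQNR = 64.97 dB


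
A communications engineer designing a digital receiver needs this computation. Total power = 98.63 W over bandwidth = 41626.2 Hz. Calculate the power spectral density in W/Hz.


Power spectral density:
PSD = P / BW
    = 98.63 / 41626.2
    = 0.00236942 W/Hz

0.00236942 W/Hz


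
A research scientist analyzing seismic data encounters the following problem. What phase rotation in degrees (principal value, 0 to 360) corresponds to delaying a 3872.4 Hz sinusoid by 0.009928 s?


Phase shift from frequency and time delay:
phi = 360 * f * t_delay
    = 360 * 3872.4 * 0.009928
    = 13840.27 degrees
    mod 360 = 160.27 degrees

160.27 degrees


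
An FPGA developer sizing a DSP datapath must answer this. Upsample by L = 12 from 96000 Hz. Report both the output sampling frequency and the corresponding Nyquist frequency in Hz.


Step 1 — output sample rate after interpolation by L:
fs_out = L * fs_in = 12 * 96000 = 1152000 Hz

Step 2 — Nyquist frequency of the output stream:
f_Nyq = fs_out / 2 = 1152000 / 2 = 576000.0 Hz

fs_out = 1152000 Hz; f_Nyquist = 576000.0 Hz


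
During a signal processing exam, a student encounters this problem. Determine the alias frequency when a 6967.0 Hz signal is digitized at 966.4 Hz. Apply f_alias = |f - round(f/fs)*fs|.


Compute the nearest integer multiple of fs to the signal:
n = round(6967.0 / 966.4) = 7
f_alias = |6967.0 - 7 * 966.4|
        = |6967.0 - 6764.8|
        = 202.2 Hz

202.2


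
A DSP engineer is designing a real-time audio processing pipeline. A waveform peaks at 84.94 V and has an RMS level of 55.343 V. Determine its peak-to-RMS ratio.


Crest factor is the ratio of peak to RMS:
CF = V_peak / V_rms
   = 84.94 / 55.343
   = 1.5348

1.5348


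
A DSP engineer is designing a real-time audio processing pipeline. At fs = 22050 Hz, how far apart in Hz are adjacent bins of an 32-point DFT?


DFT frequency resolution:
df = fs / N
   = 22050 / 32
   = 689.0625 Hz

689.0625 Hz


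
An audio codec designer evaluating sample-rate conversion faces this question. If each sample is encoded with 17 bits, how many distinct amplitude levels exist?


Number of quantization levels = 2^N
= 2^17
= 131072

131072


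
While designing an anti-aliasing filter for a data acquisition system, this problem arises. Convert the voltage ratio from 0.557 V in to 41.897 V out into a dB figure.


Voltage gain in dB:
G = 20 * log10(Vout / Vin)
  = 20 * log10(41.897 / 0.557)
  = 20 * log10(75.219031)
  = 20 * 1.876328
  = 37.53 dB

37.53 dB


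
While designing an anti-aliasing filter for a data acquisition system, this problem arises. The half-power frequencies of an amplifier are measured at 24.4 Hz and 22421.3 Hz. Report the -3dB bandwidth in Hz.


Bandwidth is the difference of -3dB frequencies:
BW = f_high - f_low
   = 22421.3 - 24.4
   = 22396.9 Hz

22396.9 Hz


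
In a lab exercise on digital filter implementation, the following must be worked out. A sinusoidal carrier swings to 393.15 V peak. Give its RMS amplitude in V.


RMS voltage for a sinusoidal waveform:
V_rms = V_peak / sqrt(2)
      = 393.15 / 1.414214
      = 277.999 V

277.999 V


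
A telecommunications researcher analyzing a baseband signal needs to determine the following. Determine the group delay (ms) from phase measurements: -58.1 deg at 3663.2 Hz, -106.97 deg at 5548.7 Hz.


Group delay from phase difference:
tau = -d(phi)/d(omega)
d(phi) = -48.87 deg = -0.852942 rad
d(omega) = 2*pi*(5548.7 - 3663.2) = 11846.9459 rad/s
tau = -(-0.852942) / 11846.9459
    = 0.072 ms

0.072 ms


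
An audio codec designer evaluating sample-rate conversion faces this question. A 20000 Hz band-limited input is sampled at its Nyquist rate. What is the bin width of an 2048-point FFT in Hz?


Step 1 — Nyquist sampling rate:
fs = 2 * fmax = 2 * 20000 = 40000 Hz

Step 2 — DFT bin spacing:
df = fs / N = 40000 / 2048 = 19.5312 Hz

19.5312 Hz


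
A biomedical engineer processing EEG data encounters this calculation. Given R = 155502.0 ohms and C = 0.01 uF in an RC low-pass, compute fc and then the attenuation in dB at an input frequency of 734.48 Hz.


Step 1 — cutoff frequency:
fc = 1 / (2*pi*R*C)
C = 0.01 uF = 1e-08 F
fc = 1 / (2*pi*155502.0*1e-08)
   = 102.349 Hz

Step 2 — magnitude at f = 734.48 Hz:
|H(f)| = 1 / sqrt(1 + (f/fc)^2)
f/fc = 734.48 / 102.349 = 7.17623
|H| = 1 / sqrt(1 + 51.498277) = 0.1380154
|H|_dB = 20*log10(0.1380154) = -17.2 dB

fc = 102.349 Hz; |H(734.48 Hz)| = -17.2 dB


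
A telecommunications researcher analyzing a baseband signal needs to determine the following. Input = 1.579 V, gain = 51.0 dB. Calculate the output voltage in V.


Output voltage from dB gain:
V_out = V_in * 10^(gain_dB / 20)
      = 1.579 * 10^(51.0 / 20)
      = 1.579 * 354.813389
      = 560.2503 V

560.2503 V


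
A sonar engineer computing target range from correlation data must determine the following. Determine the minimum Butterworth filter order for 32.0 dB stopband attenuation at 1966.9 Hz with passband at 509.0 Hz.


Butterworth filter order formula:
n = log10(10^(A/10) - 1) / (2 * log10(f_stop/f_pass))
10^(32.0/10) - 1 = 1583.8932
f_stop/f_pass = 1966.9 / 509.0 = 3.8642
n = 2.7252 -> ceil = 3

3


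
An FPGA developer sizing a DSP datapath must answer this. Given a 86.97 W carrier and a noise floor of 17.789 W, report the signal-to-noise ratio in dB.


SNR in decibels:
SNR = 10 * log10(Ps / Pn)
    = 10 * log10(86.97 / 17.789)
    = 10 * log10(4.889)
    = 10 * 0.6892
    = 6.89 dB

6.89 dB


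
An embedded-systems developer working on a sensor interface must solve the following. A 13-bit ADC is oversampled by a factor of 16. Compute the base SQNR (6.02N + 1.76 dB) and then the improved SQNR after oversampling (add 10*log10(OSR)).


Step 1 — baseline SQNR at Nyquist:
SQNR_base = 6.02*N + 1.76
          = 6.02*13 + 1.76
          = 80.02 dB

Step 2 — oversampling processing gain:
G = 10*log10(OSR) = 10*log10(16) = 12.04 dB

Step 3 — total:
SQNR_total = 80.02 + 12.04 = 92.06 dB

Base SQNR = 80.02 dB; oversampled SQNR = 92.06 dB


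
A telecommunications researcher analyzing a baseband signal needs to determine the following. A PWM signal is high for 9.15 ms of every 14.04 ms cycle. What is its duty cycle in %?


Duty cycle as a percentage:
DC = (t_on / T) * 100
   = (9.15 / 14.04) * 100
   = 0.651709 * 100
   = 65.17 %

65.17 %


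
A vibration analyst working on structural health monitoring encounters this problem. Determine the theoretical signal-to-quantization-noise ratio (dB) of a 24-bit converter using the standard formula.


Theoretical SNR for a full-scale sinusoid:
SNR = 6.02 * N + 1.76
    = 6.02 * 24 + 1.76
    = 144.48 + 1.76
    = 146.24 dB

146.24 dB


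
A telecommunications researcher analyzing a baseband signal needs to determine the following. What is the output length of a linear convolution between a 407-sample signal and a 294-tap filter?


Linear convolution output length:
L = N + M - 1
  = 407 + 294 - 1
  = 700 samples

700


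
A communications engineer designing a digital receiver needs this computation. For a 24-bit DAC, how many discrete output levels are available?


Number of quantization levels = 2^N
= 2^24
= 16777216

16777216


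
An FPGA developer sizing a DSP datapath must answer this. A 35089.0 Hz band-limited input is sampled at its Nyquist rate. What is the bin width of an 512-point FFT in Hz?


Step 1 — Nyquist sampling rate:
fs = 2 * fmax = 2 * 35089.0 = 70178.0 Hz

Step 2 — DFT bin spacing:
df = fs / N = 70178.0 / 512 = 137.0664 Hz

137.0664 Hz


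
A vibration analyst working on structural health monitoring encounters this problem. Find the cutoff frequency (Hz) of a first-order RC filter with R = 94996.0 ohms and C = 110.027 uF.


Cutoff frequency of a first-order RC filter:
fc = 1 / (2 * pi * R * C)
C = 110.027 uF = 0.000110027 F
fc = 1 / (2 * pi * 94996.0 * 0.000110027)
   = 1 / 65.67263755022
   = 0.015227 Hz

0.015227 Hz


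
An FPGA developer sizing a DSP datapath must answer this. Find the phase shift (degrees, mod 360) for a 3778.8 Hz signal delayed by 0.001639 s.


Phase shift from frequency and time delay:
phi = 360 * f * t_delay
    = 360 * 3778.8 * 0.001639
    = 2229.64 degrees
    mod 360 = 69.64 degrees

69.64 degrees


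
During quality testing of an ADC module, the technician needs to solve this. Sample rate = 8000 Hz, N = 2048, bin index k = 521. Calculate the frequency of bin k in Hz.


Frequency of DFT bin k:
f_k = k * fs / N
    = 521 * 8000 / 2048
    = 4168000 / 2048
    = 2035.156 Hz

2035.156 Hz


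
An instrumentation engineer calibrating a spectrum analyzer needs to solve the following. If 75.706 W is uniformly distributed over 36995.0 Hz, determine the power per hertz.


Power spectral density:
PSD = P / BW
    = 75.706 / 36995.0
    = 0.00204638 W/Hz

0.00204638 W/Hz


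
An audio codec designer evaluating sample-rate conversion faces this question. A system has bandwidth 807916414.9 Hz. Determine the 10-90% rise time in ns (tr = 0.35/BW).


Rise time from bandwidth relationship:
tr = 0.35 / BW
   = 0.35 / 807916414.9
   = 4.332131314e-10 s
   = 0.4332 ns

0.4332 ns


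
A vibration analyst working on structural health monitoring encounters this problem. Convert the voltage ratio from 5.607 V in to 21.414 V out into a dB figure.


Voltage gain in dB:
G = 20 * log10(Vout / Vin)
  = 20 * log10(21.414 / 5.607)
  = 20 * log10(3.819155)
  = 20 * 0.581967
  = 11.64 dB

11.64 dB


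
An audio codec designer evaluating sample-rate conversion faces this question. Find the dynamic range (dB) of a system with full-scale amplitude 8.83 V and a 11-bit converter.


Dynamic range from full-scale to LSB:
V_min = V_max / 2^bits = 8.83 / 2^11
DR = 20 * log10(V_max / V_min)
   = 20 * log10(2^11)
   = 20 * 11 * log10(2)
   = 66.23 dB

66.23 dB


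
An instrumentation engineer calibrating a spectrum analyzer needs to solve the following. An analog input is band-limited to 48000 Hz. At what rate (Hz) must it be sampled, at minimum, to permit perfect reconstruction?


The Nyquist rate is twice the maximum frequency component.
fs_min = 2 * fmax
      = 2 * 48000
      = 96000 Hz

96000


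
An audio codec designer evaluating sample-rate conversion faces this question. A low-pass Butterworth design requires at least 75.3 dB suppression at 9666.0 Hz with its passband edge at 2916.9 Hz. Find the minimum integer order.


Butterworth filter order formula:
n = log10(10^(A/10) - 1) / (2 * log10(f_stop/f_pass))
10^(75.3/10) - 1 = 33884414.6139
f_stop/f_pass = 9666.0 / 2916.9 = 3.3138
n = 7.2359 -> ceil = 8

8


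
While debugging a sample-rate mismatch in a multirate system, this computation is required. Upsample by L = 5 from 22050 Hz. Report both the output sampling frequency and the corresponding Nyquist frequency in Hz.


Step 1 — output sample rate after interpolation by L:
fs_out = L * fs_in = 5 * 22050 = 110250 Hz

Step 2 — Nyquist frequency of the output stream:
f_Nyq = fs_out / 2 = 110250 / 2 = 55125.0 Hz

fs_out = 110250 Hz; f_Nyquist = 55125.0 Hz


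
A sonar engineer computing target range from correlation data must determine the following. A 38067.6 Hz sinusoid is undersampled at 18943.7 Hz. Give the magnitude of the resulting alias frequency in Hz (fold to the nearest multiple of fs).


Compute the nearest integer multiple of fs to the signal:
n = round(38067.6 / 18943.7) = 2
f_alias = |38067.6 - 2 * 18943.7|
        = |38067.6 - 37887.4|
        = 180.2 Hz

180.2


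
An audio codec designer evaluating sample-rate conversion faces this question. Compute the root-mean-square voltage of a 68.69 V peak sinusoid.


RMS voltage for a sinusoidal waveform:
V_rms = V_peak / sqrt(2)
      = 68.69 / 1.414214
      = 48.571 V

48.571 V


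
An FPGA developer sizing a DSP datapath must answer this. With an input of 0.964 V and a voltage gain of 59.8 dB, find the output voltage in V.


Output voltage from dB gain:
V_out = V_in * 10^(gain_dB / 20)
      = 0.964 * 10^(59.8 / 20)
      = 0.964 * 977.237221
      = 942.0567 V

942.0567 V


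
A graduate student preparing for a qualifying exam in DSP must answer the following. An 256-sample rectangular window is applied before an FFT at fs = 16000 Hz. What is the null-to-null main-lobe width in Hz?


Main lobe width for a rectangular window:
Width = 2 * fs / N
      = 2 * 16000 / 256
      = 32000 / 256
      = 125.0 Hz

125.0 Hz


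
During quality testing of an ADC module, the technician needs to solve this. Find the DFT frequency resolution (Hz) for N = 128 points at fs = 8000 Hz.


DFT frequency resolution:
df = fs / N
   = 8000 / 128
   = 62.5 Hz

62.5 Hz


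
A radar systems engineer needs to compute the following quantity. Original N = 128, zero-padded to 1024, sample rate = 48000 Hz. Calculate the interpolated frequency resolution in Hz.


Frequency resolution after zero-padding:
N_padded = 128 * 8 = 1024
df = fs / N_padded
   = 48000 / 1024
   = 46.875 Hz

46.875 Hz


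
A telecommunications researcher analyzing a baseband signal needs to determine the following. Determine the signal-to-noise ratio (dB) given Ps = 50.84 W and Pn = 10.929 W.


SNR in decibels:
SNR = 10 * log10(Ps / Pn)
    = 10 * log10(50.84 / 10.929)
    = 10 * log10(4.6518)
    = 10 * 0.6676
    = 6.68 dB

6.68 dB


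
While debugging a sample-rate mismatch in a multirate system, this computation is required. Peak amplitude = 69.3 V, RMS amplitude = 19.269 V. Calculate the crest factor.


Crest factor is the ratio of peak to RMS:
CF = V_peak / V_rms
   = 69.3 / 19.269
   = 3.5965

3.5965


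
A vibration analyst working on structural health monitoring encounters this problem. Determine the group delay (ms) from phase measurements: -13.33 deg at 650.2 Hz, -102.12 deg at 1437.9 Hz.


Group delay from phase difference:
tau = -d(phi)/d(omega)
d(phi) = -88.79 deg = -1.549678 rad
d(omega) = 2*pi*(1437.9 - 650.2) = 4949.2651 rad/s
tau = -(-1.549678) / 4949.2651
    = 0.3131 ms

0.3131 ms


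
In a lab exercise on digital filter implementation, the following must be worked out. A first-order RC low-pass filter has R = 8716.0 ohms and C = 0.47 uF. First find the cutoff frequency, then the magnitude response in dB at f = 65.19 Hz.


Step 1 — cutoff frequency:
fc = 1 / (2*pi*R*C)
C = 0.47 uF = 4.7e-07 F
fc = 1 / (2*pi*8716.0*4.7e-07)
   = 38.8513 Hz

Step 2 — magnitude at f = 65.19 Hz:
|H(f)| = 1 / sqrt(1 + (f/fc)^2)
f/fc = 65.19 / 38.8513 = 1.677936
|H| = 1 / sqrt(1 + 2.815469) = 0.5119482
|H|_dB = 20*log10(0.5119482) = -5.82 dB

fc = 38.8513 Hz; |H(65.19 Hz)| = -5.82 dB
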